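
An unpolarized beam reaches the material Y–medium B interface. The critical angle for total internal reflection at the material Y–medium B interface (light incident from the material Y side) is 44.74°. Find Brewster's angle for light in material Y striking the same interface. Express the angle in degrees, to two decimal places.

θ_B ≈ 35.14°

At the critical angle sin θ_c = n₂/n₁, giving n₂/n₁ = sin 44.74° = 0.7039.
Then tan θ_B = n₂/n₁ = 0.7039, so θ_B = arctan 0.7039 = 35.14°.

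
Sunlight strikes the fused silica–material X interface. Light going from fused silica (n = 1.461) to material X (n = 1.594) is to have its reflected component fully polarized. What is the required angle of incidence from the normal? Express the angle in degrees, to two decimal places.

Brewster's condition: tan θ_B = n₂/n₁ = 1.594/1.461 = 1.0910. Taking the arctangent, θ_B = 47.49°.

θ_B ≈ 47.49°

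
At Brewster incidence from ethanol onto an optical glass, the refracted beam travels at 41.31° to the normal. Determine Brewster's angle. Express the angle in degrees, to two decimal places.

θ_B ≈ 48.69°

Brewster's condition makes the reflected and refracted beams perpendicular: θ_B + θ_t = 90°.
So θ_B = 90° − θ_t = 90° − 41.31° = 48.69°.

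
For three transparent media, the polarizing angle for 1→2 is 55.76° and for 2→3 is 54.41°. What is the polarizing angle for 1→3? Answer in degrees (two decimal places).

θ_B ≈ 64.03°

tan θ_B(1→2) = n₂/n₁ = tan 55.76° = 1.4692.
tan θ_B(2→3) = n₃/n₂ = tan 54.41° = 1.3973.
Multiplying, n₃/n₁ = 1.4692 × 1.3973 = 2.0530, and θ_B(1→3) = arctan 2.0530 = 64.03°.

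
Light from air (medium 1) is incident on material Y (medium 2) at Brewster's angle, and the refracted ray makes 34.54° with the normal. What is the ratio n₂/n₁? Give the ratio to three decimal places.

At Brewster incidence θ_B = 90° − θ_t = 90° − 34.54° = 55.46°.
Then n₂/n₁ = tan θ_B = tan 55.46° = 1.453.

n₂/n₁ ≈ 1.453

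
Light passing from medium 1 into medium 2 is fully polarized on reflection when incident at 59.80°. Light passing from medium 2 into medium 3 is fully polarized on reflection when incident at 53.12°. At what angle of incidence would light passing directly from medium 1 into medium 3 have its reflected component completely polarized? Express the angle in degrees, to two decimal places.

θ_B ≈ 66.41°

tan θ_B(1→2) = n₂/n₁ = tan 59.80° = 1.7182.
tan θ_B(2→3) = n₃/n₂ = tan 53.12° = 1.3328.
So n₃/n₁ = (n₂/n₁)(n₃/n₂) = 1.7182 × 1.3328 = 2.2901.
θ_B(1→3) = arctan(2.2901) = 66.41°.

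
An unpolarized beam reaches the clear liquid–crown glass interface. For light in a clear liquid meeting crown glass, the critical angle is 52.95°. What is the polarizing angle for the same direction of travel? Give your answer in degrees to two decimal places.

θ_B ≈ 38.59°

n₂/n₁ = sin θ_c = sin 52.95° = 0.7981.
tan θ_B equals the same ratio, so θ_B = arctan(0.7981) = 38.59°.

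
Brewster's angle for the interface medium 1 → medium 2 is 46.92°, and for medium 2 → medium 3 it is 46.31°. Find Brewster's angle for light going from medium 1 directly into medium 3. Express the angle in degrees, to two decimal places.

θ_B ≈ 48.23°

tan θ_B(1→2) = n₂/n₁ = tan 46.92° = 1.0694.
tan θ_B(2→3) = n₃/n₂ = tan 46.31° = 1.0468.
n₃/n₁ = 1.1194. Then tan θ_B(1→3) = n₃/n₁, so θ_B(1→3) = arctan(1.1194) = 48.23°.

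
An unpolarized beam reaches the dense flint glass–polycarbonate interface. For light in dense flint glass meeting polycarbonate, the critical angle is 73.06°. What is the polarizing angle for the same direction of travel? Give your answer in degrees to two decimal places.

θ_B ≈ 43.73°

sin θ_c = n₂/n₁, so n₂/n₁ = sin 73.06° = 0.9566.
Brewster: tan θ_B = n₂/n₁ = 0.9566.
θ_B = arctan(0.9566) = 43.73°.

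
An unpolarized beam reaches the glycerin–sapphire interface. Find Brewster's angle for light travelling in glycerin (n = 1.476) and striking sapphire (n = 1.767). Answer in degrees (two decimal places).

θ_B ≈ 50.13°

At Brewster's angle the reflected and refracted rays are perpendicular, which with Snell's law gives tan θ_B = n₂/n₁.
Brewster's condition: tan θ_B = n₂/n₁ = 1.767/1.476 = 1.1972.
So θ_B = arctan 1.1972 = 50.13°.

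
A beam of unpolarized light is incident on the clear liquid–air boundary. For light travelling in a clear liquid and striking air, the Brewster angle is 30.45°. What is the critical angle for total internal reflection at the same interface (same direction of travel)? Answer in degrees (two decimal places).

θ_c ≈ 36.01°

tan θ_B = n₂/n₁ = tan 30.45° = 0.5879.
Total internal reflection: sin θ_c = n₂/n₁ = 0.5879.
θ_c = arcsin(0.5879) = 36.01°.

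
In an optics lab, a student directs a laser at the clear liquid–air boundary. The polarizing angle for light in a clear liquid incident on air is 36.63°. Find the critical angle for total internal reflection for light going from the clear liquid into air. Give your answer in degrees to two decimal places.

θ_c ≈ 48.03°

tan θ_B = n₂/n₁ = tan 36.63° = 0.7435.
Total internal reflection: sin θ_c = n₂/n₁ = 0.7435.
θ_c = arcsin(0.7435) = 48.03°.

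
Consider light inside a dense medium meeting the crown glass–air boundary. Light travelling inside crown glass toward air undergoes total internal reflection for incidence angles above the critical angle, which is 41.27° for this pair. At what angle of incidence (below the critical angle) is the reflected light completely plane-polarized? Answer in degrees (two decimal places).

θ_B ≈ 33.41°

At the critical angle sin θ_c = n₂/n₁, giving n₂/n₁ = sin 41.27° = 0.6596.
Then tan θ_B = n₂/n₁ = 0.6596, so θ_B = arctan 0.6596 = 33.41°.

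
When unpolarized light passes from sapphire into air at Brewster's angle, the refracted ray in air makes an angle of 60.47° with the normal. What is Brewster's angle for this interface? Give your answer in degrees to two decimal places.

θ_B ≈ 29.53°

Since the reflected and refracted rays are at right angles at the polarizing angle, θ_B + θ_t = 90°.
θ_B = 90° − 60.47° = 29.53°.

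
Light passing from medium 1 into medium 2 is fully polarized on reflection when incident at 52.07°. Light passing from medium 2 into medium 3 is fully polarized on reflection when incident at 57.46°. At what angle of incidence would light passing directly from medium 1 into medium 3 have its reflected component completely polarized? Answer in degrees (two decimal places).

θ_B ≈ 63.56°

n₂/n₁ = tan 52.07° = 1.2832 and n₃/n₂ = tan 57.46° = 1.5673.
Multiplying, n₃/n₁ = 1.2832 × 1.5673 = 2.0111, and θ_B(1→3) = arctan 2.0111 = 63.56°.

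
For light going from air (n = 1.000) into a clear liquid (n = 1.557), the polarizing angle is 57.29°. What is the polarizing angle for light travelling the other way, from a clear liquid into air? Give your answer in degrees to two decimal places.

θ_B' ≈ 32.71°

tan θ_B' = n₁/n₂ = 1/tan θ_B, so θ_B' = 90° − θ_B.
θ_B' = 90° − 57.29° = 32.71°.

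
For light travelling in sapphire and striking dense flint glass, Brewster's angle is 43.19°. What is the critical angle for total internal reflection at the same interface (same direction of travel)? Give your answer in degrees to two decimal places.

θ_c ≈ 69.84°

tan θ_B = n₂/n₁ = tan 43.19° = 0.9387.
Total internal reflection: sin θ_c = n₂/n₁ = 0.9387.
θ_c = arcsin(0.9387) = 69.84°.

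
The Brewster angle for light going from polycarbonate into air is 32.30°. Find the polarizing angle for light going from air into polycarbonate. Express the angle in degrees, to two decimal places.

The two Brewster angles are complementary: θ_B' = 90° − θ_B = 90° − 32.30° = 57.70°.

θ_B' ≈ 57.70°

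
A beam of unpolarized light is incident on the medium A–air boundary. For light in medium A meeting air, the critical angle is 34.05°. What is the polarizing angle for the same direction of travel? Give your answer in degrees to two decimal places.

sin θ_c = n₂/n₁, so n₂/n₁ = sin 34.05° = 0.5599.
Brewster: tan θ_B = n₂/n₁ = 0.5599.
θ_B = arctan(0.5599) = 29.25°.

θ_B ≈ 29.25°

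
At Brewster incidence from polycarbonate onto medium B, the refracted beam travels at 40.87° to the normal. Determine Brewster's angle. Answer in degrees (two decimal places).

θ_B ≈ 49.13°

Since the reflected and refracted rays are at right angles at the polarizing angle, θ_B + θ_t = 90°.
So θ_B = 90° − θ_t = 90° − 40.87° = 49.13°.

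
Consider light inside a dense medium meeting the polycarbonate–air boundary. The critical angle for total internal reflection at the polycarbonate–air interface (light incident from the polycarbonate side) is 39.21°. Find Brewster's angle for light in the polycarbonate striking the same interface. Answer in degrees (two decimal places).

θ_B ≈ 32.30°

At the critical angle sin θ_c = n₂/n₁, giving n₂/n₁ = sin 39.21° = 0.6322.
Then tan θ_B = n₂/n₁ = 0.6322, so θ_B = arctan 0.6322 = 32.30°.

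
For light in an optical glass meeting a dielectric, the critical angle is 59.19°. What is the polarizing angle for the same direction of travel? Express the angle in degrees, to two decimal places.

At the critical angle sin θ_c = n₂/n₁, giving n₂/n₁ = sin 59.19° = 0.8589.
Then tan θ_B = n₂/n₁ = 0.8589, so θ_B = arctan 0.8589 = 40.66°.

θ_B ≈ 40.66°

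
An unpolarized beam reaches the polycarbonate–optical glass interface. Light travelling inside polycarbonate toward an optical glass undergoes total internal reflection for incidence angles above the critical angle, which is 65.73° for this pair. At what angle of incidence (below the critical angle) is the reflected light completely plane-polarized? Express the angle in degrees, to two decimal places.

θ_B ≈ 42.35°

n₂/n₁ = sin θ_c = sin 65.73° = 0.9116.
tan θ_B equals the same ratio, so θ_B = arctan(0.9116) = 42.35°.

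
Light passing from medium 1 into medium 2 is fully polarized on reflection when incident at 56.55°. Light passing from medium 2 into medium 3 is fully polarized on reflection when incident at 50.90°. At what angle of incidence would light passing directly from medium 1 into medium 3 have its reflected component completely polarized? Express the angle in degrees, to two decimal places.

θ_B ≈ 61.77°

Each Brewster angle gives a ratio: n₂/n₁ = tan 56.55° = 1.5137, n₃/n₂ = tan 50.90° = 1.2305.
So n₃/n₁ = (n₂/n₁)(n₃/n₂) = 1.5137 × 1.2305 = 1.8626.
θ_B(1→3) = arctan(1.8626) = 61.77°.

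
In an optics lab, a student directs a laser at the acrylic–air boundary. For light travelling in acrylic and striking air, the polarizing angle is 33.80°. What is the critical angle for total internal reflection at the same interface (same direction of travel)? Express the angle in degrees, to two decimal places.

θ_c ≈ 42.02°

n₂/n₁ = tan 33.80° = 0.6694; the critical angle satisfies sin θ_c = n₂/n₁.
θ_c = arcsin(0.6694) = 42.02°.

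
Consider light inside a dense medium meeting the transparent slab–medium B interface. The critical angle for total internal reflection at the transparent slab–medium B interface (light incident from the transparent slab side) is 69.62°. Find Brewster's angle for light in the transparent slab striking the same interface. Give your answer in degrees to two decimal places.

n₂/n₁ = sin θ_c = sin 69.62° = 0.9374.
tan θ_B equals the same ratio, so θ_B = arctan(0.9374) = 43.15°.

θ_B ≈ 43.15°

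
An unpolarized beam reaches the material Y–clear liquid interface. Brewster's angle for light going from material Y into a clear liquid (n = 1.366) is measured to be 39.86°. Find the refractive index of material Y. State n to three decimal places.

Brewster's law: tan θ_B = n₂/n₁ (light incident in material Y, refracted into a clear liquid).
n₁ = n₂ / tan θ_B = 1.366 / tan 39.86° = 1.636.

n ≈ 1.636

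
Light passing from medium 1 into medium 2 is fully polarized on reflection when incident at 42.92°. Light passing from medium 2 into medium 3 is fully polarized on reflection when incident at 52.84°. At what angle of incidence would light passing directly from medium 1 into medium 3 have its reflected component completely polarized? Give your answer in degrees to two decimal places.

n₂/n₁ = tan 42.92° = 0.9299 and n₃/n₂ = tan 52.84° = 1.3194.
Multiplying, n₃/n₁ = 0.9299 × 1.3194 = 1.2269, and θ_B(1→3) = arctan 1.2269 = 50.82°.

θ_B ≈ 50.82°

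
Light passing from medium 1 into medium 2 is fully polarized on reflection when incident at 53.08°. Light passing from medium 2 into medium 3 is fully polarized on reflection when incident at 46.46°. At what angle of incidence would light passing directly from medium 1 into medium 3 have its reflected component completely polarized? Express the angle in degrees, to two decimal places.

tan θ_B(1→2) = n₂/n₁ = tan 53.08° = 1.3309.
tan θ_B(2→3) = n₃/n₂ = tan 46.46° = 1.0523.
So n₃/n₁ = (n₂/n₁)(n₃/n₂) = 1.3309 × 1.0523 = 1.4005.
θ_B(1→3) = arctan(1.4005) = 54.47°.

θ_B ≈ 54.47°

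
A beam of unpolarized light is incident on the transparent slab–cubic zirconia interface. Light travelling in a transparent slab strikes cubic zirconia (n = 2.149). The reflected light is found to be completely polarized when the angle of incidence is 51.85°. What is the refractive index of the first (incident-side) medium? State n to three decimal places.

n ≈ 1.688

At Brewster's angle, tan θ_B = n₂/n₁ with n₁ on the incident side (a transparent slab) and n₂ on the transmitted side (cubic zirconia).
n₁ = n₂ / tan θ_B = 2.149 / tan 51.85° = 1.688.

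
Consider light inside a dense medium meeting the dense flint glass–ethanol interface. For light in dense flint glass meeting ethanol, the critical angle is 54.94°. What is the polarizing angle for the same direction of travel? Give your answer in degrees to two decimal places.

θ_B ≈ 39.30°

At the critical angle sin θ_c = n₂/n₁, giving n₂/n₁ = sin 54.94° = 0.8186.
Then tan θ_B = n₂/n₁ = 0.8186, so θ_B = arctan 0.8186 = 39.30°.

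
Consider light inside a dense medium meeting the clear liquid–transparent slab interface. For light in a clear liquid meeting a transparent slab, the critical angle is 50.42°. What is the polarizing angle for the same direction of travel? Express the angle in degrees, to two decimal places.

At the critical angle sin θ_c = n₂/n₁, giving n₂/n₁ = sin 50.42° = 0.7707.
Then tan θ_B = n₂/n₁ = 0.7707, so θ_B = arctan 0.7707 = 37.62°.

θ_B ≈ 37.62°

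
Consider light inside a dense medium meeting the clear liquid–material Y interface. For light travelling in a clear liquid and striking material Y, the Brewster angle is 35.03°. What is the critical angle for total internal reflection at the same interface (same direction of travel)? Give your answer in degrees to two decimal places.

θ_c ≈ 44.51°

tan θ_B = n₂/n₁ = tan 35.03° = 0.7010.
Total internal reflection: sin θ_c = n₂/n₁ = 0.7010.
θ_c = arcsin(0.7010) = 44.51°.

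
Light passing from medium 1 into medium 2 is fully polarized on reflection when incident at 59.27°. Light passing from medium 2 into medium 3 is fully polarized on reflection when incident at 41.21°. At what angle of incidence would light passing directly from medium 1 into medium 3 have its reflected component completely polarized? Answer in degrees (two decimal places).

θ_B ≈ 55.83°

tan θ_B(1→2) = n₂/n₁ = tan 59.27° = 1.6822.
tan θ_B(2→3) = n₃/n₂ = tan 41.21° = 0.8757.
Multiplying, n₃/n₁ = 1.6822 × 0.8757 = 1.4732, and θ_B(1→3) = arctan 1.4732 = 55.83°.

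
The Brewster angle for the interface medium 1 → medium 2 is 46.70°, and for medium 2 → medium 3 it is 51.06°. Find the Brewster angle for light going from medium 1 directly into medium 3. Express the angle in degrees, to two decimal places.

θ_B ≈ 52.71°

n₂/n₁ = tan 46.70° = 1.0612 and n₃/n₂ = tan 51.06° = 1.2375.
Multiplying, n₃/n₁ = 1.0612 × 1.2375 = 1.3133, and θ_B(1→3) = arctan 1.3133 = 52.71°.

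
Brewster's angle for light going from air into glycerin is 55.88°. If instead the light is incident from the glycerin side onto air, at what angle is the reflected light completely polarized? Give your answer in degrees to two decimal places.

θ_B' ≈ 34.12°

tan θ_B' = n₁/n₂ = 1/tan θ_B, so θ_B' = 90° − θ_B.
θ_B' = 90° − 55.88° = 34.12°.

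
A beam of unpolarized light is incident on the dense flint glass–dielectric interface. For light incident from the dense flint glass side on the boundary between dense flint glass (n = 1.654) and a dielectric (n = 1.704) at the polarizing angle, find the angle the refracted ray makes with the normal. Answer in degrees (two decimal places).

First find Brewster's angle: tan θ_B = 1.704/1.654 = 1.0302, giving θ_B = 45.85°.
At Brewster's angle the reflected and refracted rays are perpendicular, so θ_t = 90° − θ_B = 90° − 45.85° = 44.15°.

θ_t ≈ 44.15°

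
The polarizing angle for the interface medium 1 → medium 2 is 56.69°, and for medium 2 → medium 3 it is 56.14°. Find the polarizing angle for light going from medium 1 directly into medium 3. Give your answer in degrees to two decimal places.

tan θ_B(1→2) = n₂/n₁ = tan 56.69° = 1.5218.
tan θ_B(2→3) = n₃/n₂ = tan 56.14° = 1.4904.
Multiplying, n₃/n₁ = 1.5218 × 1.4904 = 2.2681, and θ_B(1→3) = arctan 2.2681 = 66.21°.

θ_B ≈ 66.21°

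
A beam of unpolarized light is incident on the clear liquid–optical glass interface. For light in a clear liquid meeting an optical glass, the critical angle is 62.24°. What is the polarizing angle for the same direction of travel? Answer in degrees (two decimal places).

θ_B ≈ 41.51°

sin θ_c = n₂/n₁, so n₂/n₁ = sin 62.24° = 0.8849.
Brewster: tan θ_B = n₂/n₁ = 0.8849.
θ_B = arctan(0.8849) = 41.51°.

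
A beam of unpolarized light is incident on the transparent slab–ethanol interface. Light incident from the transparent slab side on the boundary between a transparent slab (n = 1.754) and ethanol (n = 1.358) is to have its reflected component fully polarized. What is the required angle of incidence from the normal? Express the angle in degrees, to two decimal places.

At Brewster's angle the reflected and refracted rays are perpendicular, which with Snell's law gives tan θ_B = n₂/n₁.
Brewster's condition: tan θ_B = n₂/n₁ = 1.358/1.754 = 0.7742. Taking the arctangent, θ_B = 37.75°.

θ_B ≈ 37.75°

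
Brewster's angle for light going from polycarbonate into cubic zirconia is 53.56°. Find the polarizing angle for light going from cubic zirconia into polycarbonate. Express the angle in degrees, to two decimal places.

The two Brewster angles are complementary: θ_B' = 90° − θ_B = 90° − 53.56° = 36.44°.

θ_B' ≈ 36.44°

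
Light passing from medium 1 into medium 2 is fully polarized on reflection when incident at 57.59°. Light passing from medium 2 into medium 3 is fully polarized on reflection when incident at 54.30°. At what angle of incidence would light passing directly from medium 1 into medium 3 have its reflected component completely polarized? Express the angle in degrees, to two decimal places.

Each Brewster angle gives a ratio: n₂/n₁ = tan 57.59° = 1.5751, n₃/n₂ = tan 54.30° = 1.3916.
Multiplying, n₃/n₁ = 1.5751 × 1.3916 = 2.1920, and θ_B(1→3) = arctan 2.1920 = 65.48°.

θ_B ≈ 65.48°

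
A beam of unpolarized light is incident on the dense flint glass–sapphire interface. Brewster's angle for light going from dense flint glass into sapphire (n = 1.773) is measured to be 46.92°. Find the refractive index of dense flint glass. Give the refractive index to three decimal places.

At Brewster's angle, tan θ_B = n₂/n₁ with n₁ on the incident side (dense flint glass) and n₂ on the transmitted side (sapphire).
n₁ = n₂ / tan θ_B = 1.773 / tan 46.92° = 1.658.

n ≈ 1.658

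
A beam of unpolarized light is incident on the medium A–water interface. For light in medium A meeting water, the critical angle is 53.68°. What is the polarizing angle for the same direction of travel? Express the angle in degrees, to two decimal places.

θ_B ≈ 38.86°

n₂/n₁ = sin θ_c = sin 53.68° = 0.8057.
tan θ_B equals the same ratio, so θ_B = arctan(0.8057) = 38.86°.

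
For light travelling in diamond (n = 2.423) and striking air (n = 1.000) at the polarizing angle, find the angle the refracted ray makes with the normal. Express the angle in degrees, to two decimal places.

First find Brewster's angle: tan θ_B = 1.000/2.423 = 0.4127, giving θ_B = 22.43°.
Since θ_B + θ_t = 90° at Brewster incidence, θ_t = 90° − 22.43° = 67.57°.

θ_t ≈ 67.57°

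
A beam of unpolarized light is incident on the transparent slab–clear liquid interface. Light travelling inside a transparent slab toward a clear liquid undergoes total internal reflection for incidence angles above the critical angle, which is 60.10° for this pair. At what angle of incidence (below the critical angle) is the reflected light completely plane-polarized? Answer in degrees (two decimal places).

θ_B ≈ 40.92°

n₂/n₁ = sin θ_c = sin 60.10° = 0.8669.
tan θ_B equals the same ratio, so θ_B = arctan(0.8669) = 40.92°.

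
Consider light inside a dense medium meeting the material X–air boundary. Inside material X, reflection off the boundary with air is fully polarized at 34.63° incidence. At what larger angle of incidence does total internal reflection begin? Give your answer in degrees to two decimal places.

θ_c ≈ 43.68°

From Brewster, n₂/n₁ = tan θ_B = tan 34.63° = 0.6906.
Then sin θ_c = n₂/n₁ = 0.6906, so θ_c = arcsin 0.6906 = 43.68°.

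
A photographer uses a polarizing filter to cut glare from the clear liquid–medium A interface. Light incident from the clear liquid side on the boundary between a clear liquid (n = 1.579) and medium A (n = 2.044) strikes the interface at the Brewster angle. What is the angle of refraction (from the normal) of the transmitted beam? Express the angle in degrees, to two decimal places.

First find Brewster's angle: tan θ_B = 2.044/1.579 = 1.2945, giving θ_B = 52.31°.
Since θ_B + θ_t = 90° at Brewster incidence, θ_t = 90° − 52.31° = 37.69°.

θ_t ≈ 37.69°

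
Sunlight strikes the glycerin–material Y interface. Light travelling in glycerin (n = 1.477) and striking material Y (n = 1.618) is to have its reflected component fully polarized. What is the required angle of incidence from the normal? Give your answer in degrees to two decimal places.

θ_B ≈ 47.61°

At Brewster's angle the reflected and refracted rays are perpendicular, which with Snell's law gives tan θ_B = n₂/n₁.
Here n₂/n₁ = 1.618/1.477 = 1.0955, and Brewster's law gives tan θ_B = n₂/n₁.
So θ_B = arctan 1.0955 = 47.61°.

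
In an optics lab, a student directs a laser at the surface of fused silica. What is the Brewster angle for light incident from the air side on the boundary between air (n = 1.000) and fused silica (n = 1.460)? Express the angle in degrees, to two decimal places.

The reflected p-component vanishes when tan θ_B = n₂/n₁.
Here n₂/n₁ = 1.460/1.000 = 1.4600, and Brewster's law gives tan θ_B = n₂/n₁.
So θ_B = arctan 1.4600 = 55.59°.

θ_B ≈ 55.59°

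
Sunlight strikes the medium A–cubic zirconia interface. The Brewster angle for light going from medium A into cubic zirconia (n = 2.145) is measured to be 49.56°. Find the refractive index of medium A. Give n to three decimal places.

n ≈ 1.828

At the Brewster angle, tan θ_B = n₂/n₁ with n₁ on the incident side (medium A) and n₂ on the transmitted side (cubic zirconia).
n₁ = n₂ / tan θ_B = 2.145 / tan 49.56° = 1.828.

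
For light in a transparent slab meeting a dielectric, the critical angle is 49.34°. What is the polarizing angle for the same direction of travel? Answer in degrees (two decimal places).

θ_B ≈ 37.18°

n₂/n₁ = sin θ_c = sin 49.34° = 0.7586.
tan θ_B equals the same ratio, so θ_B = arctan(0.7586) = 37.18°.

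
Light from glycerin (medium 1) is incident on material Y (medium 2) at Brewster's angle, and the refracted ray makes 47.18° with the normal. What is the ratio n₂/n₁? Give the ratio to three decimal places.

θ_B + θ_t = 90°, so θ_B = 90° − 47.18° = 42.82°.
tan θ_B = n₂/n₁, so n₂/n₁ = tan 42.82° = 0.927.

n₂/n₁ ≈ 0.927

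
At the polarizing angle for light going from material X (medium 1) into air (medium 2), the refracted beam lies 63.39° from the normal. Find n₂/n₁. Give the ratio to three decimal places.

n₂/n₁ ≈ 0.501

θ_B + θ_t = 90°, so θ_B = 90° − 63.39° = 26.61°.
tan θ_B = n₂/n₁, so n₂/n₁ = tan 26.61° = 0.501.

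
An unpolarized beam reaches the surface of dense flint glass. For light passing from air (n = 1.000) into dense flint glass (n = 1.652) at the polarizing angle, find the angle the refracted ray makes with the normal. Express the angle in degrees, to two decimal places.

θ_B = arctan(n₂/n₁) = arctan(1.652/1.000) = 58.81°.
The refracted ray is perpendicular to the reflected ray, so θ_t = 90° − θ_B = 31.19°.

θ_t ≈ 31.19°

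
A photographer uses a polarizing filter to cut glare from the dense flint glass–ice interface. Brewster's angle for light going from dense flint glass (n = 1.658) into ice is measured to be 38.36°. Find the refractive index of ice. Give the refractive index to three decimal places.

Brewster's law: tan θ_B = n₂/n₁ (light incident in dense flint glass, refracted into ice).
n₂ = n₁ tan θ_B = 1.658 × tan 38.36° = 1.312.

n ≈ 1.312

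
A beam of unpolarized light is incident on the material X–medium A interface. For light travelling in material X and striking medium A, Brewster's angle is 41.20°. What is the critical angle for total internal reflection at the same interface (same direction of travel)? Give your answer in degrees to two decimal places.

θ_c ≈ 61.10°

n₂/n₁ = tan 41.20° = 0.8754; the critical angle satisfies sin θ_c = n₂/n₁.
θ_c = arcsin(0.8754) = 61.10°.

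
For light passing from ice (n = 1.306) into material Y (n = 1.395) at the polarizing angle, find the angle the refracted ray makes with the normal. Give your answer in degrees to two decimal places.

θ_B = arctan(n₂/n₁) = arctan(1.395/1.306) = 46.89°.
Since θ_B + θ_t = 90° at Brewster incidence, θ_t = 90° − 46.89° = 43.11°.

θ_t ≈ 43.11°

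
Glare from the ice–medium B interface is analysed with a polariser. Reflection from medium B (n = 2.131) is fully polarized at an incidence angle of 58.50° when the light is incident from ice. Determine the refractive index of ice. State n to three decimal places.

Brewster's law: tan θ_B = n₂/n₁ (light incident in ice, refracted into medium B).
n₁ = n₂ / tan θ_B = 2.131 / tan 58.50° = 1.306.

n ≈ 1.306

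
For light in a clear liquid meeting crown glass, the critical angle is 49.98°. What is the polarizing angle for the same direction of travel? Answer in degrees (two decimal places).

θ_B ≈ 37.45°

n₂/n₁ = sin θ_c = sin 49.98° = 0.7658.
tan θ_B equals the same ratio, so θ_B = arctan(0.7658) = 37.45°.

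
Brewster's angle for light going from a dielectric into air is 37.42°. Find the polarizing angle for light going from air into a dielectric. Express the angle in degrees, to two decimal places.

θ_B' ≈ 52.58°

The two Brewster angles are complementary: θ_B' = 90° − θ_B = 90° − 37.42° = 52.58°.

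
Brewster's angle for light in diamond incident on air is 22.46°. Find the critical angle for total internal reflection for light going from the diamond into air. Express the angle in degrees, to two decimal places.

tan θ_B = n₂/n₁ = tan 22.46° = 0.4134.
Total internal reflection: sin θ_c = n₂/n₁ = 0.4134.
θ_c = arcsin(0.4134) = 24.42°.

θ_c ≈ 24.42°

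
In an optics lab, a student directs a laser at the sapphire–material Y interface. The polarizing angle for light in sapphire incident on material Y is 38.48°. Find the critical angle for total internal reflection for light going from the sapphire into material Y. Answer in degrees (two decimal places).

n₂/n₁ = tan 38.48° = 0.7949; the critical angle satisfies sin θ_c = n₂/n₁.
θ_c = arcsin(0.7949) = 52.64°.

θ_c ≈ 52.64°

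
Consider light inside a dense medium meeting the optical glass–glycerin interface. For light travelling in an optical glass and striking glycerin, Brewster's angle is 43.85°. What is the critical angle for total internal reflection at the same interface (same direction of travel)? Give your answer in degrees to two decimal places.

θ_c ≈ 73.87°

From Brewster, n₂/n₁ = tan θ_B = tan 43.85° = 0.9606.
Then sin θ_c = n₂/n₁ = 0.9606, so θ_c = arcsin 0.9606 = 73.87°.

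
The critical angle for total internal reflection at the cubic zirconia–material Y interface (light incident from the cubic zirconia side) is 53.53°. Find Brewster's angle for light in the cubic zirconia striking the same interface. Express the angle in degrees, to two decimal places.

θ_B ≈ 38.81°

sin θ_c = n₂/n₁, so n₂/n₁ = sin 53.53° = 0.8042.
Brewster: tan θ_B = n₂/n₁ = 0.8042.
θ_B = arctan(0.8042) = 38.81°.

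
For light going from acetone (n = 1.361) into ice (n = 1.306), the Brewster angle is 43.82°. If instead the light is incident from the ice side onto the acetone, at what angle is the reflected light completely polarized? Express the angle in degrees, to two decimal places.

θ_B' ≈ 46.18°

tan θ_B' = n₁/n₂ = 1/tan θ_B, so θ_B' = 90° − θ_B.
θ_B' = 90° − 43.82° = 46.18°.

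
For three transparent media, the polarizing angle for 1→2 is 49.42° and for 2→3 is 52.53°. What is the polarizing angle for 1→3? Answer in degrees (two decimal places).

θ_B ≈ 56.72°

Each Brewster angle gives a ratio: n₂/n₁ = tan 49.42° = 1.1675, n₃/n₂ = tan 52.53° = 1.3046.
So n₃/n₁ = (n₂/n₁)(n₃/n₂) = 1.1675 × 1.3046 = 1.5232.
θ_B(1→3) = arctan(1.5232) = 56.72°.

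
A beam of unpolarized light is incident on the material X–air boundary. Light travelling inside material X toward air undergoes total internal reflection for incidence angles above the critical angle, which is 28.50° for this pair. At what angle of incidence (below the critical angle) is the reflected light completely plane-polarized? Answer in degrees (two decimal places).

θ_B ≈ 25.51°

At the critical angle sin θ_c = n₂/n₁, giving n₂/n₁ = sin 28.50° = 0.4772.
Then tan θ_B = n₂/n₁ = 0.4772, so θ_B = arctan 0.4772 = 25.51°.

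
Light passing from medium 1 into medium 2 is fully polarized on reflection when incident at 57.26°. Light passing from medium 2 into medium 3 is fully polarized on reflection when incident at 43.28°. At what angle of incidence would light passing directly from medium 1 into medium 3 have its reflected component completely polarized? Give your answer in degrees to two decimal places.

θ_B ≈ 55.68°

n₂/n₁ = tan 57.26° = 1.5553 and n₃/n₂ = tan 43.28° = 0.9417.
Multiplying, n₃/n₁ = 1.5553 × 0.9417 = 1.4646, and θ_B(1→3) = arctan 1.4646 = 55.68°.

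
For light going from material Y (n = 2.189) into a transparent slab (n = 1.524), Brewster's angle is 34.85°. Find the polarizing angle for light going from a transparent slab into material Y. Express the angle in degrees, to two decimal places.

The two Brewster angles are complementary: θ_B' = 90° − θ_B = 90° − 34.85° = 55.15°.

θ_B' ≈ 55.15°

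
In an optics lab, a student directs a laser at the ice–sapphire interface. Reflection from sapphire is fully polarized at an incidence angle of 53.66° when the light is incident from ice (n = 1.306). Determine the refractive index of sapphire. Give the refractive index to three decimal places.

n ≈ 1.775

Full polarization of the reflected beam means tan θ_B = n₂/n₁, where n₁ is the incident medium (ice).
n₂ = n₁ tan θ_B = 1.306 × tan 53.66° = 1.775.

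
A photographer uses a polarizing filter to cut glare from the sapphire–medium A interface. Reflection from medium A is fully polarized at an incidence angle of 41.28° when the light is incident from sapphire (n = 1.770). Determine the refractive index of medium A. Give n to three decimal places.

n ≈ 1.554

Full polarization of the reflected beam means tan θ_B = n₂/n₁, where n₁ is the incident medium (sapphire).
n₂ = n₁ tan θ_B = 1.770 × tan 41.28° = 1.554.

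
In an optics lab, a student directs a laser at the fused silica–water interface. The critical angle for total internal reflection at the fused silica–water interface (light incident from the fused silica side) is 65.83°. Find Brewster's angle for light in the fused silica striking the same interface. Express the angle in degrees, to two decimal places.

n₂/n₁ = sin θ_c = sin 65.83° = 0.9123.
tan θ_B equals the same ratio, so θ_B = arctan(0.9123) = 42.38°.

θ_B ≈ 42.38°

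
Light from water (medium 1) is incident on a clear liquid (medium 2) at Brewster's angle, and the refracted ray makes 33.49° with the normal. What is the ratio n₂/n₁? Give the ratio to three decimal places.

n₂/n₁ ≈ 1.511

θ_B + θ_t = 90°, so θ_B = 90° − 33.49° = 56.51°.
Then n₂/n₁ = tan θ_B = tan 56.51° = 1.511.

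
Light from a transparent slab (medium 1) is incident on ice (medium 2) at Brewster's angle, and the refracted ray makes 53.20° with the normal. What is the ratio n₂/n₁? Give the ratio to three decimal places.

θ_B + θ_t = 90°, so θ_B = 90° − 53.20° = 36.80°.
Then n₂/n₁ = tan θ_B = tan 36.80° = 0.748.

n₂/n₁ ≈ 0.748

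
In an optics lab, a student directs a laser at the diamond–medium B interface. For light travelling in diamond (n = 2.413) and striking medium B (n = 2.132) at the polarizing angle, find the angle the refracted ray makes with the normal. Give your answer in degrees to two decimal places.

θ_B = arctan(n₂/n₁) = arctan(2.132/2.413) = 41.46°.
At Brewster's angle the reflected and refracted rays are perpendicular, so θ_t = 90° − θ_B = 90° − 41.46° = 48.54°.

θ_t ≈ 48.54°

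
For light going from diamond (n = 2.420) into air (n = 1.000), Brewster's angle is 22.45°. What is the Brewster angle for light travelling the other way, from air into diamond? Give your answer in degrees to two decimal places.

Reversing the direction swaps n₁ and n₂, so tan θ_B' = 1/tan θ_B and θ_B' = 90° − θ_B.
Hence θ_B' = 90° − 22.45° = 67.55°.

θ_B' ≈ 67.55°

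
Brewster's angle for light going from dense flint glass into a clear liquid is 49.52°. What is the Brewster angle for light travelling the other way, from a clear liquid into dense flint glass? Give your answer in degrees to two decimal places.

Reversing the direction swaps n₁ and n₂, so tan θ_B' = 1/tan θ_B and θ_B' = 90° − θ_B.
Hence θ_B' = 90° − 49.52° = 40.48°.

θ_B' ≈ 40.48°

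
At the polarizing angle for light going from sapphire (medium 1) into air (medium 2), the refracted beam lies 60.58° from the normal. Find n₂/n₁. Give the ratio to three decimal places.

n₂/n₁ ≈ 0.564

At Brewster incidence θ_B = 90° − θ_t = 90° − 60.58° = 29.42°.
Then n₂/n₁ = tan θ_B = tan 29.42° = 0.564.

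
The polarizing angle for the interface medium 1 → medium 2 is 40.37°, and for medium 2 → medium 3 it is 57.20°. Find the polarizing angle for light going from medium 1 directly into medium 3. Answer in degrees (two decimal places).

θ_B ≈ 52.84°

n₂/n₁ = tan 40.37° = 0.8502 and n₃/n₂ = tan 57.20° = 1.5517.
So n₃/n₁ = (n₂/n₁)(n₃/n₂) = 0.8502 × 1.5517 = 1.3192.
θ_B(1→3) = arctan(1.3192) = 52.84°.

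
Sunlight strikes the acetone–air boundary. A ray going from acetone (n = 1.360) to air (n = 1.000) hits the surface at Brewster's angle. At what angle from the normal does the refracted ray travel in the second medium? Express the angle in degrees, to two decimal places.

θ_t ≈ 53.67°

tan θ_B = n₂/n₁ = 1.000/1.360 = 0.7353, so θ_B = 36.33°.
The refracted ray is perpendicular to the reflected ray, so θ_t = 90° − θ_B = 53.67°.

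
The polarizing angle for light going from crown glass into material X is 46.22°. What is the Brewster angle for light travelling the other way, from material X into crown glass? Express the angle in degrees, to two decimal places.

θ_B' ≈ 43.78°

Reversing the direction swaps n₁ and n₂, so tan θ_B' = 1/tan θ_B and θ_B' = 90° − θ_B.
Hence θ_B' = 90° − 46.22° = 43.78°.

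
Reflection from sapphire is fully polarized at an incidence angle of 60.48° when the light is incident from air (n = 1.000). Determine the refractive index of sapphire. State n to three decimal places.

n ≈ 1.766

Brewster's law: tan θ_B = n₂/n₁ (light incident in air, refracted into sapphire).
n₂ = n₁ tan θ_B = 1.000 × tan 60.48° = 1.766.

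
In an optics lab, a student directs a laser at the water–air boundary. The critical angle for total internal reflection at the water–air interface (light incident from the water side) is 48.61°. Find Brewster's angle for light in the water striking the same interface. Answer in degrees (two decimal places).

θ_B ≈ 36.88°

sin θ_c = n₂/n₁, so n₂/n₁ = sin 48.61° = 0.7502.
Brewster: tan θ_B = n₂/n₁ = 0.7502.
θ_B = arctan(0.7502) = 36.88°.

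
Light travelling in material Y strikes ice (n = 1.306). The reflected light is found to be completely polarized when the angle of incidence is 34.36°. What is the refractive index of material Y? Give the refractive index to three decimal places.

n ≈ 1.910

Full polarization of the reflected beam means tan θ_B = n₂/n₁, where n₁ is the incident medium (material Y).
n₁ = n₂ / tan θ_B = 1.306 / tan 34.36° = 1.910.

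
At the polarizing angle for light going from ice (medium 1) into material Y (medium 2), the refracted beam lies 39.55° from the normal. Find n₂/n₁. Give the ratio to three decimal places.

n₂/n₁ ≈ 1.211

θ_B + θ_t = 90°, so θ_B = 90° − 39.55° = 50.45°.
tan θ_B = n₂/n₁, so n₂/n₁ = tan 50.45° = 1.211.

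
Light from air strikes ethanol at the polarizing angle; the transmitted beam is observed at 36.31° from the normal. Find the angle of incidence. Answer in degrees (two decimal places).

θ_B ≈ 53.69°

Since the reflected and refracted rays are at right angles at the polarizing angle, θ_B + θ_t = 90°.
θ_B = 90° − 36.31° = 53.69°.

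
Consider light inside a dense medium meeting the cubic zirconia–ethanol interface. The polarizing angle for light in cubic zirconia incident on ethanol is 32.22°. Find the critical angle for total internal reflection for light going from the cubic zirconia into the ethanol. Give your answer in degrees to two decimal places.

n₂/n₁ = tan 32.22° = 0.6302; the critical angle satisfies sin θ_c = n₂/n₁.
θ_c = arcsin(0.6302) = 39.07°.

θ_c ≈ 39.07°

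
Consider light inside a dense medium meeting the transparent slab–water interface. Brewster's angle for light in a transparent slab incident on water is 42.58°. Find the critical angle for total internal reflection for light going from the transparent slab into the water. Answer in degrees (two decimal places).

θ_c ≈ 66.77°

n₂/n₁ = tan 42.58° = 0.9189; the critical angle satisfies sin θ_c = n₂/n₁.
θ_c = arcsin(0.9189) = 66.77°.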